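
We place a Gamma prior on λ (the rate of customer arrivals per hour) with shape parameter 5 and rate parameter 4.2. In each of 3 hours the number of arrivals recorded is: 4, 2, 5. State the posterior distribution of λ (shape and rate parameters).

Posterior: Gamma(shape=16, rate=7.2)

The Poisson likelihood adds the total count to the shape and the number of exposure periods to the rate. Here ∑xᵢ = 11 and n = 3, so shape 5→16 and rate 4.2→7.2.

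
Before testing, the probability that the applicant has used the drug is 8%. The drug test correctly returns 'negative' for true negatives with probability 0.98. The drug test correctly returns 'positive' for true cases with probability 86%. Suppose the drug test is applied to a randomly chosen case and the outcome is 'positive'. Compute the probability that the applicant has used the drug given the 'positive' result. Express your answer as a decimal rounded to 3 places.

Write H for 'the applicant has used the drug'. Prior odds H:¬H = 0.08/0.92 = 0.086957. For the 'positive' outcome, the likelihood ratio is 0.86/0.02 = 43.000.
Posterior odds = 0.086957 × 43.000 = 3.7391, so P(H|E) = 3.7391/(1+3.7391) = 0.789.

P(H | E) ≈ 0.789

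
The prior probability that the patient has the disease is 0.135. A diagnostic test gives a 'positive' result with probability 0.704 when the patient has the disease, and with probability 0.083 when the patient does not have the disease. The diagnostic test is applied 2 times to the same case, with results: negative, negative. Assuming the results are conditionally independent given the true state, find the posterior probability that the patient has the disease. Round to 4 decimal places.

Posterior P(H) ≈ 0.0160

Let H be the event that the patient has the disease; start with P(H) = 0.135. P('positive'|H) = 0.704, P('positive'|¬H) = 0.083.
Update on result 1 ('negative'): P(H) ← 0.296·0.1350 / (0.296·0.1350 + 0.917·0.8650) = 0.039960/0.83317 = 0.0480.
Update on result 2 ('negative'): P(H) ← 0.296·0.0480 / (0.296·0.0480 + 0.917·0.9520) = 0.014197/0.88722 = 0.0160.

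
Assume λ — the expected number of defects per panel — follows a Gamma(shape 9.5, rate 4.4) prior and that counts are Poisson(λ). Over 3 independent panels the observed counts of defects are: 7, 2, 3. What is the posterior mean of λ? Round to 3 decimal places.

Posterior mean ≈ 2.905

The Poisson likelihood adds the total count to the shape and the number of exposure periods to the rate. Here ∑xᵢ = 12 and n = 3, so shape 9.5→21.5 and rate 4.4→7.4.
E[λ | data] = 21.5/7.4 = 2.905.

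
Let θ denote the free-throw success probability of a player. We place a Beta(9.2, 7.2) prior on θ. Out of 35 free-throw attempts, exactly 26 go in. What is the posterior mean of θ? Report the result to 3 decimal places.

Posterior mean ≈ 0.685

Observing 26 successes and 9 failures updates Beta(9.2, 7.2) by adding the success and failure counts to the two shape parameters: α = 9.2+26 = 35.2, β = 7.2+9 = 16.2.
Posterior mean = α/(α+β) = 35.2/51.4 = 0.685.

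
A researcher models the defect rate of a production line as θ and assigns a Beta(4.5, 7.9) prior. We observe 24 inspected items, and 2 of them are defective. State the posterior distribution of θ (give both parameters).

The binomial likelihood is conjugate to the Beta prior: with 2 successes and 22 failures, the posterior is Beta(4.5+2, 7.9+22) = Beta(6.5, 29.9).

Posterior: Beta(6.5, 29.9)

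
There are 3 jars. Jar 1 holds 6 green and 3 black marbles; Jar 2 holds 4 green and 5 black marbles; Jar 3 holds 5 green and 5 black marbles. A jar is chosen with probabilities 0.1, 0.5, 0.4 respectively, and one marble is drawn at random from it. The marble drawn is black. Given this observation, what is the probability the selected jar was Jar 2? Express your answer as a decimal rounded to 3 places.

Posterior probability ≈ 0.543

Tabulate prior·likelihood by source: [1] prior 0.1, lik 0.3333, product 0.03333; [2] prior 0.5, lik 0.5556, product 0.2778; [3] prior 0.4, lik 0.5, product 0.2000.
Normalizing constant = 0.51111; the posterior for Jar 2 is its product over the sum, 0.2778/0.51111 = 0.543.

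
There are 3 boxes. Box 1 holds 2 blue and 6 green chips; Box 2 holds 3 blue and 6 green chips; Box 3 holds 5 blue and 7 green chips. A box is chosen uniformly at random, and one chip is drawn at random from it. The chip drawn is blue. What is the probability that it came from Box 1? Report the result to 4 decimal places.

Tabulate prior·likelihood by source: [1] prior 0.333333, lik 0.25, product 0.08333; [2] prior 0.333333, lik 0.3333, product 0.1111; [3] prior 0.333333, lik 0.4167, product 0.1389.
Normalizing constant = 0.33333; the posterior for Box 1 is its product over the sum, 0.08333/0.33333 = 0.2500.

Posterior probability ≈ 0.2500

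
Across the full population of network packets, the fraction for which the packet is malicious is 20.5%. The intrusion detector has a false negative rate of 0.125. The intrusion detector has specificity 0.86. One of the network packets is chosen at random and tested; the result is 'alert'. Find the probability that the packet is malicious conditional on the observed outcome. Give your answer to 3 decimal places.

Let H be the event that the packet is malicious. P(H) = 0.205, so P(¬H) = 0.795. With E the 'alert' result, P(E|H) = 0.875 and P(E|¬H) = 0.14.
P(E) = 0.875·0.205 + 0.14·0.795 = 0.17937 + 0.11130 = 0.29068.
By Bayes' theorem, P(H|E) = 0.17937 / 0.29068 = 0.617.

P(H | E) ≈ 0.617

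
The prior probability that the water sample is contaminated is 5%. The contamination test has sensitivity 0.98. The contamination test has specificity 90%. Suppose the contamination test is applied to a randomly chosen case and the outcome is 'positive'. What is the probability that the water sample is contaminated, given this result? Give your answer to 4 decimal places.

P(H | E) ≈ 0.3403

Write H for 'the water sample is contaminated'. Prior odds H:¬H = 0.05/0.95 = 0.052632. For the 'positive' outcome, the likelihood ratio is 0.98/0.1 = 9.8000.
Posterior odds = 0.052632 × 9.8000 = 0.51579, so P(H|E) = 0.51579/(1+0.51579) = 0.3403.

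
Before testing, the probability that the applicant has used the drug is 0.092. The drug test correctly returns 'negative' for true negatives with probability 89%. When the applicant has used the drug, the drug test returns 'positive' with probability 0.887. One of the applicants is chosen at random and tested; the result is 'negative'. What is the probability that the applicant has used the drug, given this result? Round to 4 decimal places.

P(H | E) ≈ 0.0127

Write H for 'the applicant has used the drug'. Prior odds H:¬H = 0.092/0.908 = 0.10132. For the 'negative' outcome, the likelihood ratio is 0.113/0.89 = 0.12697.
Posterior odds = 0.10132 × 0.12697 = 0.012864, so P(H|E) = 0.012864/(1+0.012864) = 0.0127.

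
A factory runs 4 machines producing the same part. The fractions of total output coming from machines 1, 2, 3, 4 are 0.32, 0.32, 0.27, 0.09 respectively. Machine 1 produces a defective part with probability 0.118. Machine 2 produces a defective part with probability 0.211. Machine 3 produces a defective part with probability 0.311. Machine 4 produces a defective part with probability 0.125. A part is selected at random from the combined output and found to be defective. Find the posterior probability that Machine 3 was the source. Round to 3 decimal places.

Tabulate prior·likelihood by source: [1] prior 0.32, lik 0.118, product 0.03776; [2] prior 0.32, lik 0.211, product 0.06752; [3] prior 0.27, lik 0.311, product 0.08397; [4] prior 0.09, lik 0.125, product 0.01125.
Normalizing constant = 0.20050; the posterior for Machine 3 is its product over the sum, 0.08397/0.20050 = 0.419.

Posterior probability ≈ 0.419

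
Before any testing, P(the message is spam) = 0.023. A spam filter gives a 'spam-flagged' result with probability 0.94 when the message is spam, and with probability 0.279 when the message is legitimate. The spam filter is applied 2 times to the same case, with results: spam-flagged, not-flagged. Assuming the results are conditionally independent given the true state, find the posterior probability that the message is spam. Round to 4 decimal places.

Posterior P(H) ≈ 0.0066

With H the event that the message is spam, the joint likelihood of the observed sequence is P(data|H) = 0.94·0.06 = 0.056400 and P(data|¬H) = 0.279·0.721 = 0.20116.
Bayes: P(H|data) = 0.023·0.056400 / (0.023·0.056400 + 0.977·0.20116) = 0.0012972/0.19783 = 0.0066.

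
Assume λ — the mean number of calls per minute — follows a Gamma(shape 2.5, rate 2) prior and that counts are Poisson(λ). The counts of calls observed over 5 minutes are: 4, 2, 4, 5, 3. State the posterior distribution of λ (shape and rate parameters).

The Poisson likelihood adds the total count to the shape and the number of exposure periods to the rate. Here ∑xᵢ = 18 and n = 5, so shape 2.5→20.5 and rate 2→7.

Posterior: Gamma(shape=20.5, rate=7)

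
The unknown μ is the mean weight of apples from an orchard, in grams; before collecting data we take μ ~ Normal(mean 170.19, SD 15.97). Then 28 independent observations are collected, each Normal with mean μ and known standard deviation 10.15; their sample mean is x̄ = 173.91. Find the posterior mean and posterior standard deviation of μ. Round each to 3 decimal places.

Prior precision 1/τ₀² = 1/15.97² = 0.00392094; data precision n/σ² = 28/10.15² = 0.271785.
Posterior precision = 0.00392094 + 0.271785 = 0.275706, giving posterior SD = 1/√0.275706 = 1.904.
Posterior mean = (0.00392094·170.19 + 0.271785·173.91) / 0.275706 = 173.857.

Posterior mean ≈ 173.857; posterior SD ≈ 1.904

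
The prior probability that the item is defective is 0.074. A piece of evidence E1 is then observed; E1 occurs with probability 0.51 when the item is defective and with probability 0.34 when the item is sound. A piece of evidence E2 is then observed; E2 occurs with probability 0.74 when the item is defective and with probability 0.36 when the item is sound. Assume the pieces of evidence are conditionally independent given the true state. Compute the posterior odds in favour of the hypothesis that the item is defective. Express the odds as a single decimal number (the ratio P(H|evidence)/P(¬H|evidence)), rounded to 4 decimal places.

Prior odds = 0.074/(1−0.074) = 0.079914.
Likelihood ratio for E1 = 0.51/0.34 = 1.5000.
Likelihood ratio for E2 = 0.74/0.36 = 2.0556.
Posterior odds = prior odds × LR₁ × LR₂ = 0.24640.

Posterior odds ≈ 0.2464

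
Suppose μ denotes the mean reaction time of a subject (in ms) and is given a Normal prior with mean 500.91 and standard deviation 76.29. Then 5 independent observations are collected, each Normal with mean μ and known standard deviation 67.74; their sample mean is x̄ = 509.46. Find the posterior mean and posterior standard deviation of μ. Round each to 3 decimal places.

Posterior mean ≈ 508.295; posterior SD ≈ 28.156

With known σ, the Normal prior is conjugate. Weight on the data is w = (n/σ²)/(n/σ² + 1/τ₀²) = 0.00108963/(0.00108963+0.00017182) = 0.86379.
Posterior mean = w·x̄ + (1−w)·μ₀ = 0.86379·509.46 + 0.13621·500.91 = 508.295. Posterior variance = 1/(0.00108963+0.00017182) = 792.740, so SD = 28.156.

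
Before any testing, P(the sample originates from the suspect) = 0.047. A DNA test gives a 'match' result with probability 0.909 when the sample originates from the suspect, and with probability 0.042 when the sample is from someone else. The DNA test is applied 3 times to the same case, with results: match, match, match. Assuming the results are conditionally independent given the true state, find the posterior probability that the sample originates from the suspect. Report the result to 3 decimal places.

Posterior P(H) ≈ 0.998

Let H be the event that the sample originates from the suspect; start with P(H) = 0.047. P('match'|H) = 0.909, P('match'|¬H) = 0.042.
Update on result 1 ('match'): P(H) ← 0.909·0.0470 / (0.909·0.0470 + 0.042·0.9530) = 0.042723/0.082749 = 0.5163.
Update on result 2 ('match'): P(H) ← 0.909·0.5163 / (0.909·0.5163 + 0.042·0.4837) = 0.46931/0.48963 = 0.9585.
Update on result 3 ('match'): P(H) ← 0.909·0.9585 / (0.909·0.9585 + 0.042·0.0415) = 0.87128/0.87303 = 0.9980.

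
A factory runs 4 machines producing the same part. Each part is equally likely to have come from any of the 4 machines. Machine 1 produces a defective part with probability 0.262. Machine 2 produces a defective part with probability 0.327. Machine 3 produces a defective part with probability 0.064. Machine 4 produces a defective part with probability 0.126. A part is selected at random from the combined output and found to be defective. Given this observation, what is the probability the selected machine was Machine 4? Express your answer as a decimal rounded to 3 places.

Tabulate prior·likelihood by source: [1] prior 0.25, lik 0.262, product 0.06550; [2] prior 0.25, lik 0.327, product 0.08175; [3] prior 0.25, lik 0.064, product 0.01600; [4] prior 0.25, lik 0.126, product 0.03150.
Normalizing constant = 0.19475; the posterior for Machine 4 is its product over the sum, 0.03150/0.19475 = 0.162.

Posterior probability ≈ 0.162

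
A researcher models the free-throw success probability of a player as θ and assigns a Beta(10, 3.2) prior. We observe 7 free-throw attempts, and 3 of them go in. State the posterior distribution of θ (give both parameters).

Posterior: Beta(13, 7.2)

Observing 3 successes and 4 failures updates Beta(10, 3.2) by adding the success and failure counts to the two shape parameters: α = 10+3 = 13, β = 3.2+4 = 7.2.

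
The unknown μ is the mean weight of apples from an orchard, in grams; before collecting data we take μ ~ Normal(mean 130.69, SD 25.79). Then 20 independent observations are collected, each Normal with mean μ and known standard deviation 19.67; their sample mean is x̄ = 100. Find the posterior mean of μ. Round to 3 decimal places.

With known σ, the Normal prior is conjugate. Weight on the data is w = (n/σ²)/(n/σ² + 1/τ₀²) = 0.0516918/(0.0516918+0.00150348) = 0.97174.
Posterior mean = w·x̄ + (1−w)·μ₀ = 0.97174·100 + 0.028263·130.69 = 100.867.

Posterior mean ≈ 100.867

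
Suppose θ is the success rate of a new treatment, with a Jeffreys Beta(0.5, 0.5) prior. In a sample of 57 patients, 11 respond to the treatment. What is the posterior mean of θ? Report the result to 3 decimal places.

Observing 11 successes and 46 failures updates Beta(0.5, 0.5) by adding the success and failure counts to the two shape parameters: α = 0.5+11 = 11.5, β = 0.5+46 = 46.5.
Posterior mean = α/(α+β) = 11.5/58 = 0.198.

Posterior mean ≈ 0.198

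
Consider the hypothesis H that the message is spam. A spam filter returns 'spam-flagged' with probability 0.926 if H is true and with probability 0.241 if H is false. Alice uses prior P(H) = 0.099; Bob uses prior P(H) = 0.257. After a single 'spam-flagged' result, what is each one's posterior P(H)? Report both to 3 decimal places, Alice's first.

Alice: 0.297; Bob: 0.571

The likelihood ratio for a 'spam-flagged' result is 0.926/0.241 = 3.8423.
Alice: prior odds 0.099/0.901 = 0.10988; posterior odds 0.42219; posterior probability 0.297.
Bob: prior odds 0.257/0.743 = 0.34590; posterior odds 1.3290; posterior probability 0.571.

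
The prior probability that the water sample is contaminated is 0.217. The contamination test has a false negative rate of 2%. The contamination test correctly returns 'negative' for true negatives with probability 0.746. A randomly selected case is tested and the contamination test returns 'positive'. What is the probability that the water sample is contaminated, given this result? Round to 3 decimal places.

Write H for 'the water sample is contaminated'. Prior odds H:¬H = 0.217/0.783 = 0.27714. For the 'positive' outcome, the likelihood ratio is 0.98/0.254 = 3.8583.
Posterior odds = 0.27714 × 3.8583 = 1.0693, so P(H|E) = 1.0693/(1+1.0693) = 0.517.

P(H | E) ≈ 0.517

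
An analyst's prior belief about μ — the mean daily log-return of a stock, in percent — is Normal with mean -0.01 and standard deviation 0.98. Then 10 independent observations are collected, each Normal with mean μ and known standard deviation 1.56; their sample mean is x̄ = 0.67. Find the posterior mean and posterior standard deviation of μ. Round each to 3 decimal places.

Posterior mean ≈ 0.533; posterior SD ≈ 0.441

With known σ, the Normal prior is conjugate. Weight on the data is w = (n/σ²)/(n/σ² + 1/τ₀²) = 4.10914/(4.10914+1.04123) = 0.79783.
Posterior mean = w·x̄ + (1−w)·μ₀ = 0.79783·0.67 + 0.20217·-0.01 = 0.533. Posterior variance = 1/(4.10914+1.04123) = 0.194161, so SD = 0.441.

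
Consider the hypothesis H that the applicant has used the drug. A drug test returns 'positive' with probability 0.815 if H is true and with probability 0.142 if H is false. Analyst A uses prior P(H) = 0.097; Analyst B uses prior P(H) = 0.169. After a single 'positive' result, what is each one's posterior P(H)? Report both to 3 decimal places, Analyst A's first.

P('+'|H) = 0.815, P('+'|¬H) = 0.142.
Analyst A: numerator 0.815·0.097 = 0.079055; evidence = 0.079055+0.142·0.903 = 0.20728; posterior = 0.381.
Analyst B: numerator 0.815·0.169 = 0.13773; evidence = 0.13773+0.142·0.831 = 0.25574; posterior = 0.539.

Analyst A: 0.381; Analyst B: 0.539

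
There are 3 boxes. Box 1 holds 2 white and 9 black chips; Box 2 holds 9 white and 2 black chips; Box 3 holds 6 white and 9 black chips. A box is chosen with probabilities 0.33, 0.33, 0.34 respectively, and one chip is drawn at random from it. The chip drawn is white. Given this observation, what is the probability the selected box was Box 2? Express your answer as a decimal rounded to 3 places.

Tabulate prior·likelihood by source: [1] prior 0.33, lik 0.1818, product 0.06000; [2] prior 0.33, lik 0.8182, product 0.2700; [3] prior 0.34, lik 0.4, product 0.1360.
Normalizing constant = 0.46600; the posterior for Box 2 is its product over the sum, 0.2700/0.46600 = 0.579.

Posterior probability ≈ 0.579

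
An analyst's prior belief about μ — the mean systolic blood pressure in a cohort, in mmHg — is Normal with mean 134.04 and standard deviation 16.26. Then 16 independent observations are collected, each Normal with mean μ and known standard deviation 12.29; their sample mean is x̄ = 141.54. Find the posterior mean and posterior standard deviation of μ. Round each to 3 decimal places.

Prior precision 1/τ₀² = 1/16.26² = 0.00378233; data precision n/σ² = 16/12.29² = 0.105929.
Posterior precision = 0.00378233 + 0.105929 = 0.109712, giving posterior SD = 1/√0.109712 = 3.019.
Posterior mean = (0.00378233·134.04 + 0.105929·141.54) / 0.109712 = 141.281.

Posterior mean ≈ 141.281; posterior SD ≈ 3.019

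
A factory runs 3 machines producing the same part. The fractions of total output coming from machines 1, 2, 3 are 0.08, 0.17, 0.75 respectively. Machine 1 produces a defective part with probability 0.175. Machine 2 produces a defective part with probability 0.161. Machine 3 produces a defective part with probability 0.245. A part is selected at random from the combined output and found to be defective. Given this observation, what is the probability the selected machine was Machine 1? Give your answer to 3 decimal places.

P(defective|M1) = 0.175; P(defective|M2) = 0.161; P(defective|M3) = 0.245.
Prior × likelihood for each source: 0.08·0.175=0.01400, 0.17·0.161=0.02737, 0.75·0.245=0.1837. Summing gives P(defective) = 0.22512.
P(Machine 1 | defective) = 0.01400 / 0.22512 = 0.062.

Posterior probability ≈ 0.062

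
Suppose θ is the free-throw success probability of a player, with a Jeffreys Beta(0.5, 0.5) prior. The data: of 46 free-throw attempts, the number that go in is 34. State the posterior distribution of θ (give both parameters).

The binomial likelihood is conjugate to the Beta prior: with 34 successes and 12 failures, the posterior is Beta(0.5+34, 0.5+12) = Beta(34.5, 12.5).

Posterior: Beta(34.5, 12.5)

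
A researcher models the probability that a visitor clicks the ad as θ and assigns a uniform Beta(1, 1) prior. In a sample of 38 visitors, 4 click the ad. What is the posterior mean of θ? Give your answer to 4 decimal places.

The binomial likelihood is conjugate to the Beta prior: with 4 successes and 34 failures, the posterior is Beta(1+4, 1+34) = Beta(5, 35).
Posterior mean = α/(α+β) = 5/40 = 0.1250.

Posterior mean ≈ 0.1250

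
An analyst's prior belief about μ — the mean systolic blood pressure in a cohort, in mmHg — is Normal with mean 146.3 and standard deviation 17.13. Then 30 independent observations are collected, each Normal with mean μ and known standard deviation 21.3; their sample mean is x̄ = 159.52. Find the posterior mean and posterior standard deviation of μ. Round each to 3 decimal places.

With known σ, the Normal prior is conjugate. Weight on the data is w = (n/σ²)/(n/σ² + 1/τ₀²) = 0.0661244/(0.0661244+0.00340789) = 0.95099.
Posterior mean = w·x̄ + (1−w)·μ₀ = 0.95099·159.52 + 0.049012·146.3 = 158.872. Posterior variance = 1/(0.0661244+0.00340789) = 14.3818, so SD = 3.792.

Posterior mean ≈ 158.872; posterior SD ≈ 3.792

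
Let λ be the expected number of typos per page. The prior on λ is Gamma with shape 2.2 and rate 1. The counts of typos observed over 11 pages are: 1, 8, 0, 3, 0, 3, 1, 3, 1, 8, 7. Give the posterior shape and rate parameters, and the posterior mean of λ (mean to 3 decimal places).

Total count ∑xᵢ = 35 over n = 11 pages.
Gamma is conjugate to the Poisson likelihood: posterior is Gamma(shape = 2.2+35 = 37.2, rate = 1+11 = 12).
Posterior mean = shape/rate = 37.2/12 = 3.100.

Posterior: Gamma(shape=37.2, rate=12); mean ≈ 3.100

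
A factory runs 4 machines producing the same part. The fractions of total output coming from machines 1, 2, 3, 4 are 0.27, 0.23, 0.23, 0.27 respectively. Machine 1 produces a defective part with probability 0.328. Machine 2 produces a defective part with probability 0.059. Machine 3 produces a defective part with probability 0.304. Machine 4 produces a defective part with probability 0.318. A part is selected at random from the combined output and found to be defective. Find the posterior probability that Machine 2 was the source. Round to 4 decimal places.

P(defective|M1) = 0.328; P(defective|M2) = 0.059; P(defective|M3) = 0.304; P(defective|M4) = 0.318.
Prior × likelihood for each source: 0.27·0.328=0.08856, 0.23·0.059=0.01357, 0.23·0.304=0.06992, 0.27·0.318=0.08586. Summing gives P(defective) = 0.25791.
P(Machine 2 | defective) = 0.01357 / 0.25791 = 0.0526.

Posterior probability ≈ 0.0526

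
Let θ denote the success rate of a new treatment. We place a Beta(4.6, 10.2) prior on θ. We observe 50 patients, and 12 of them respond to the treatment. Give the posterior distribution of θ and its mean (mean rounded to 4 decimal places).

Posterior: Beta(16.6, 48.2); mean ≈ 0.2562

Observing 12 successes and 38 failures updates Beta(4.6, 10.2) by adding the success and failure counts to the two shape parameters: α = 4.6+12 = 16.6, β = 10.2+38 = 48.2.
Posterior mean = α/(α+β) = 16.6/64.8 = 0.2562.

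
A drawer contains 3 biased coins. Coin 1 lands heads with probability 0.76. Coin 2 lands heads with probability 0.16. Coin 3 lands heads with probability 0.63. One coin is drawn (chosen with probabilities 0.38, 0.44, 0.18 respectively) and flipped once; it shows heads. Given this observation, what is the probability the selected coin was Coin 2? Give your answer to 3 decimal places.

Posterior probability ≈ 0.149

P(heads|C1) = 0.76; P(heads|C2) = 0.16; P(heads|C3) = 0.63.
Prior × likelihood for each source: 0.38·0.76=0.2888, 0.44·0.16=0.07040, 0.18·0.63=0.1134. Summing gives P(heads) = 0.47260.
P(Coin 2 | heads) = 0.07040 / 0.47260 = 0.149.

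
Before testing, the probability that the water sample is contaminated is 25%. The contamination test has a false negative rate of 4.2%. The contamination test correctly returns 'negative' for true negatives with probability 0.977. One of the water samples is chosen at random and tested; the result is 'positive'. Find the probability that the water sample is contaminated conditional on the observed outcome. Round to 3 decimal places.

Write H for 'the water sample is contaminated'. Prior odds H:¬H = 0.25/0.75 = 0.33333. For the 'positive' outcome, the likelihood ratio is 0.958/0.023 = 41.652.
Posterior odds = 0.33333 × 41.652 = 13.884, so P(H|E) = 13.884/(1+13.884) = 0.933.

P(H | E) ≈ 0.933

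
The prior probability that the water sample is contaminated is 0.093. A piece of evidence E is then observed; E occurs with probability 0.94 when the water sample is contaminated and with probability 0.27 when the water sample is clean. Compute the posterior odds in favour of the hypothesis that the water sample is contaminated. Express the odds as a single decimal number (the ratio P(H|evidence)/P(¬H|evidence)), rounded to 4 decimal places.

Posterior odds ≈ 0.3570

Prior odds = 0.093/(1−0.093) = 0.10254. In log-odds, ln(0.10254) = -2.2775.
Add log likelihood ratio: ln(3.4815) = 1.2475.
Posterior log-odds = -1.0301, so posterior odds = exp(-1.0301) = 0.35698.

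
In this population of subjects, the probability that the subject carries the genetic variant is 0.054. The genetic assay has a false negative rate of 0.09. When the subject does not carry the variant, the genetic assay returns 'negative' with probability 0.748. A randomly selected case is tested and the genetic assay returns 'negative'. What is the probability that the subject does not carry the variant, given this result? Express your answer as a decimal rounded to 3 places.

Write H for 'the subject carries the genetic variant'. Prior odds H:¬H = 0.054/0.946 = 0.057082. For the 'negative' outcome, the likelihood ratio is 0.09/0.748 = 0.12032.
Posterior odds = 0.057082 × 0.12032 = 0.0068682, so P(H|E) = 0.0068682/(1+0.0068682) = 0.007. Then P(¬H|E) = 1 − 0.007 = 0.993.

P(¬H | E) ≈ 0.993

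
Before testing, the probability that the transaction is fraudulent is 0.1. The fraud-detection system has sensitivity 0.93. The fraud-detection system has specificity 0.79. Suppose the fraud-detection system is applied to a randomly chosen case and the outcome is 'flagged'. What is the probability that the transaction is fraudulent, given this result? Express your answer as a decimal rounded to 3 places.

P(H | E) ≈ 0.330

Write H for 'the transaction is fraudulent'. Prior odds H:¬H = 0.1/0.9 = 0.11111. For the 'flagged' outcome, the likelihood ratio is 0.93/0.21 = 4.4286.
Posterior odds = 0.11111 × 4.4286 = 0.49206, so P(H|E) = 0.49206/(1+0.49206) = 0.330.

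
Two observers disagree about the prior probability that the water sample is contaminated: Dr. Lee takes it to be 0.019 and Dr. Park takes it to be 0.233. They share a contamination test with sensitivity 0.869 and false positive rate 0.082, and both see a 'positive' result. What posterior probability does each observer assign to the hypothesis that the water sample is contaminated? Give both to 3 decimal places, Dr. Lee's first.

Dr. Lee: 0.170; Dr. Park: 0.763

P('+'|H) = 0.869, P('+'|¬H) = 0.082.
Dr. Lee: numerator 0.869·0.019 = 0.016511; evidence = 0.016511+0.082·0.981 = 0.096953; posterior = 0.170.
Dr. Park: numerator 0.869·0.233 = 0.20248; evidence = 0.20248+0.082·0.767 = 0.26537; posterior = 0.763.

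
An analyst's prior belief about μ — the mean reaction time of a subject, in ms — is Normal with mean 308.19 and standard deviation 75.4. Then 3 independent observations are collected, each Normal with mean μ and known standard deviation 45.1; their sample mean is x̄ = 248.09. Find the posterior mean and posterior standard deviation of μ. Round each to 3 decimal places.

Posterior mean ≈ 254.494; posterior SD ≈ 24.612

With known σ, the Normal prior is conjugate. Weight on the data is w = (n/σ²)/(n/σ² + 1/τ₀²) = 0.00147492/(0.00147492+0.00017590) = 0.89345.
Posterior mean = w·x̄ + (1−w)·μ₀ = 0.89345·248.09 + 0.10655·308.19 = 254.494. Posterior variance = 1/(0.00147492+0.00017590) = 605.761, so SD = 24.612.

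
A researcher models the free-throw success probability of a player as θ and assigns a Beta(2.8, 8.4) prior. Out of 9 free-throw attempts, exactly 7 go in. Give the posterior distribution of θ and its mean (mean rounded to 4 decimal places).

Observing 7 successes and 2 failures updates Beta(2.8, 8.4) by adding the success and failure counts to the two shape parameters: α = 2.8+7 = 9.8, β = 8.4+2 = 10.4.
E[θ | data] = 9.8/(9.8+10.4) = 0.4851.

Posterior: Beta(9.8, 10.4); mean ≈ 0.4851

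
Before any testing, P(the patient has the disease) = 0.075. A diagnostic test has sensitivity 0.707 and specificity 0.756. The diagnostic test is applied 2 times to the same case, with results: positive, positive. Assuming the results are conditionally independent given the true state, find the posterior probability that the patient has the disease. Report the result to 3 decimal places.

Let H be the event that the patient has the disease; start with P(H) = 0.075. P('positive'|H) = 0.707, P('positive'|¬H) = 0.244.
Update on result 1 ('positive'): P(H) ← 0.707·0.0750 / (0.707·0.0750 + 0.244·0.9250) = 0.053025/0.27873 = 0.1902.
Update on result 2 ('positive'): P(H) ← 0.707·0.1902 / (0.707·0.1902 + 0.244·0.8098) = 0.13450/0.33208 = 0.4050.

Posterior P(H) ≈ 0.405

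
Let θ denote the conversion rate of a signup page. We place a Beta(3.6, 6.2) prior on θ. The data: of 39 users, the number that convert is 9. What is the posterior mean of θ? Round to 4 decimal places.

The binomial likelihood is conjugate to the Beta prior: with 9 successes and 30 failures, the posterior is Beta(3.6+9, 6.2+30) = Beta(12.6, 36.2).
Posterior mean = α/(α+β) = 12.6/48.8 = 0.2582.

Posterior mean ≈ 0.2582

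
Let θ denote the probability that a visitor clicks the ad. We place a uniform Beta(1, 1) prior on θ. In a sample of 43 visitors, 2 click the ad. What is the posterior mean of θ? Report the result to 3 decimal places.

Posterior mean ≈ 0.067

Observing 2 successes and 41 failures updates Beta(1, 1) by adding the success and failure counts to the two shape parameters: α = 1+2 = 3, β = 1+41 = 42.
E[θ | data] = 3/(3+42) = 0.067.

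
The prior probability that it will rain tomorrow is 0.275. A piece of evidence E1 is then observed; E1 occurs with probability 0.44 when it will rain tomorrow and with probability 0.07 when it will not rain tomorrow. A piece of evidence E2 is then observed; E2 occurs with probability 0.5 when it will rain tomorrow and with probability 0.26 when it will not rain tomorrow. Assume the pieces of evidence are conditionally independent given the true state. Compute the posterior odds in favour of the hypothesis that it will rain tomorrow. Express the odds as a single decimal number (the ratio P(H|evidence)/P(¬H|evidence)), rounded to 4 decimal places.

Posterior odds ≈ 4.5851

Prior odds = 0.275/(1−0.275) = 0.37931.
Likelihood ratio for E1 = 0.44/0.07 = 6.2857.
Likelihood ratio for E2 = 0.5/0.26 = 1.9231.
Posterior odds = prior odds × LR₁ × LR₂ = 4.5851.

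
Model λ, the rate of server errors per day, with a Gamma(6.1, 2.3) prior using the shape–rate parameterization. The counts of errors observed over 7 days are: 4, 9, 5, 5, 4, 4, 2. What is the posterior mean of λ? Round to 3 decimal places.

Posterior mean ≈ 4.204

The Poisson likelihood adds the total count to the shape and the number of exposure periods to the rate. Here ∑xᵢ = 33 and n = 7, so shape 6.1→39.1 and rate 2.3→9.3.
Posterior mean = shape/rate = 39.1/9.3 = 4.204.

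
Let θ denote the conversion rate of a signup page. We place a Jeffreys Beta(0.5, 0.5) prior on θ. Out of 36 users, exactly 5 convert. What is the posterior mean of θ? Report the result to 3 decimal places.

Posterior mean ≈ 0.149

The binomial likelihood is conjugate to the Beta prior: with 5 successes and 31 failures, the posterior is Beta(0.5+5, 0.5+31) = Beta(5.5, 31.5).
Posterior mean = α/(α+β) = 5.5/37 = 0.149.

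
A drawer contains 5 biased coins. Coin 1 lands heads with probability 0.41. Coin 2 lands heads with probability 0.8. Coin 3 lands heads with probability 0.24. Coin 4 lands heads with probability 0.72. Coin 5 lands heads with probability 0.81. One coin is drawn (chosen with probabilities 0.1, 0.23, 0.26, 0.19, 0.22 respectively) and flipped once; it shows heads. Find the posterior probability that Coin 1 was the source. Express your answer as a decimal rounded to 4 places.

Tabulate prior·likelihood by source: [1] prior 0.1, lik 0.41, product 0.04100; [2] prior 0.23, lik 0.8, product 0.1840; [3] prior 0.26, lik 0.24, product 0.06240; [4] prior 0.19, lik 0.72, product 0.1368; [5] prior 0.22, lik 0.81, product 0.1782.
Normalizing constant = 0.60240; the posterior for Coin 1 is its product over the sum, 0.04100/0.60240 = 0.0681.

Posterior probability ≈ 0.0681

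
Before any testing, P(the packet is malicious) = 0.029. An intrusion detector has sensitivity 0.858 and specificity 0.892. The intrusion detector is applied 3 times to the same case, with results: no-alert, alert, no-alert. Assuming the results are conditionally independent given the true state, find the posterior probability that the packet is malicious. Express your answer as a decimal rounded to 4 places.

With H the event that the packet is malicious, the joint likelihood of the observed sequence is P(data|H) = 0.142·0.858·0.142 = 0.017301 and P(data|¬H) = 0.892·0.108·0.892 = 0.085932.
Bayes: P(H|data) = 0.029·0.017301 / (0.029·0.017301 + 0.971·0.085932) = 0.00050172/0.083941 = 0.0060.

Posterior P(H) ≈ 0.0060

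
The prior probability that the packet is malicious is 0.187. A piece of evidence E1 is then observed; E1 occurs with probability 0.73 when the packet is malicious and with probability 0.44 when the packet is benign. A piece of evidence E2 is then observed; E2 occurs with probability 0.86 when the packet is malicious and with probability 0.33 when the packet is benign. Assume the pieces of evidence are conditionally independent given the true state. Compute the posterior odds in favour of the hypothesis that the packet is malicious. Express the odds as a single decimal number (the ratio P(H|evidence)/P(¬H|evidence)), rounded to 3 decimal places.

Prior odds = 0.187/(1−0.187) = 0.23001. In log-odds, ln(0.23001) = -1.4696.
Add log likelihood ratios: ln(1.6591) + ln(2.6061) = 1.4641.
Posterior log-odds = -0.0055130, so posterior odds = exp(-0.0055130) = 0.99450.

Posterior odds ≈ 0.995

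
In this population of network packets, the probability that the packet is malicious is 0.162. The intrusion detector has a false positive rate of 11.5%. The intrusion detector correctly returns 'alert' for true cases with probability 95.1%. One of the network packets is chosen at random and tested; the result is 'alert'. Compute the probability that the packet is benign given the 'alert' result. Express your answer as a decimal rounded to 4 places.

P(¬H | E) ≈ 0.3848

Let H be the event that the packet is malicious. P(H) = 0.162, so P(¬H) = 0.838. With E the 'alert' result, P(E|H) = 0.951 and P(E|¬H) = 0.115.
P(E) = 0.951·0.162 + 0.115·0.838 = 0.15406 + 0.096370 = 0.25043.
By Bayes' theorem, P(H|E) = 0.15406 / 0.25043 = 0.6152. Hence P(¬H|E) = 1 − 0.6152 = 0.3848.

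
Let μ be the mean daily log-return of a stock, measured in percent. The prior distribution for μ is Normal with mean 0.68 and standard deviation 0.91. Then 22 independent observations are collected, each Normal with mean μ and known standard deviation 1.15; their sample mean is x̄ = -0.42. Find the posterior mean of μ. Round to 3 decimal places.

Posterior mean ≈ -0.346

Prior precision 1/τ₀² = 1/0.91² = 1.20758; data precision n/σ² = 22/1.15² = 16.6352.
Posterior precision = 1.20758 + 16.6352 = 17.8427.
Posterior mean = (1.20758·0.68 + 16.6352·-0.42) / 17.8427 = -0.346.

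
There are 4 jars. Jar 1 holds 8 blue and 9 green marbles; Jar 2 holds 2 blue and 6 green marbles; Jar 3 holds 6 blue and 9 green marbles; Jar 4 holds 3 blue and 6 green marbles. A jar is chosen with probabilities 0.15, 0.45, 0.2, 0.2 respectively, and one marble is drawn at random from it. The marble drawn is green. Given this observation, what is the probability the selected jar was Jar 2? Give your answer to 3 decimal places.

Posterior probability ≈ 0.504

P(green|Jar 1) = 0.5294; P(green|Jar 2) = 0.75; P(green|Jar 3) = 0.6; P(green|Jar 4) = 0.6667.
Prior × likelihood for each source: 0.15·0.5294=0.07941, 0.45·0.75=0.3375, 0.2·0.6=0.1200, 0.2·0.6667=0.1333. Summing gives P(green) = 0.67025.
P(Jar 2 | green) = 0.3375 / 0.67025 = 0.504.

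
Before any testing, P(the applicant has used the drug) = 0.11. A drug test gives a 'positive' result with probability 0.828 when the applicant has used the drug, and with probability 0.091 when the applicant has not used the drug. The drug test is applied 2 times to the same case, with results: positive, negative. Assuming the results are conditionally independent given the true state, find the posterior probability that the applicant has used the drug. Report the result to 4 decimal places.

Posterior P(H) ≈ 0.1755

Let H be the event that the applicant has used the drug; start with P(H) = 0.11. P('positive'|H) = 0.828, P('positive'|¬H) = 0.091.
Update on result 1 ('positive'): P(H) ← 0.828·0.1100 / (0.828·0.1100 + 0.091·0.8900) = 0.091080/0.17207 = 0.5293.
Update on result 2 ('negative'): P(H) ← 0.172·0.5293 / (0.172·0.5293 + 0.909·0.4707) = 0.091043/0.51889 = 0.1755.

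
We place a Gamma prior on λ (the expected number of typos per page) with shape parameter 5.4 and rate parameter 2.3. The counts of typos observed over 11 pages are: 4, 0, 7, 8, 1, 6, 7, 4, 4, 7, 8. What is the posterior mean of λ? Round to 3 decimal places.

Posterior mean ≈ 4.617

Total count ∑xᵢ = 56 over n = 11 pages.
Gamma is conjugate to the Poisson likelihood: posterior is Gamma(shape = 5.4+56 = 61.4, rate = 2.3+11 = 13.3).
E[λ | data] = 61.4/13.3 = 4.617.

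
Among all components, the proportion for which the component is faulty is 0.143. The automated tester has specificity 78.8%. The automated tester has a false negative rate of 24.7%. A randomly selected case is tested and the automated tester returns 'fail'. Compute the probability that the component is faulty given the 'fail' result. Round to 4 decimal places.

P(H | E) ≈ 0.3721

Let H be the event that the component is faulty. P(H) = 0.143, so P(¬H) = 0.857. With E the 'fail' result, P(E|H) = 0.753 and P(E|¬H) = 0.212.
P(E) = 0.753·0.143 + 0.212·0.857 = 0.10768 + 0.18168 = 0.28936.
By Bayes' theorem, P(H|E) = 0.10768 / 0.28936 = 0.3721.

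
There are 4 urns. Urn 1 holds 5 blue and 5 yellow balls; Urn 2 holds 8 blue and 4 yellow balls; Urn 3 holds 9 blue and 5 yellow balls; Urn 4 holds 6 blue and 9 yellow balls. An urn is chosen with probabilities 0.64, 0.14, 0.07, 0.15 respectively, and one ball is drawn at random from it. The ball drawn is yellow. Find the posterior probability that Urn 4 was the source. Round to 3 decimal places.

Tabulate prior·likelihood by source: [1] prior 0.64, lik 0.5, product 0.3200; [2] prior 0.14, lik 0.3333, product 0.04667; [3] prior 0.07, lik 0.3571, product 0.02500; [4] prior 0.15, lik 0.6, product 0.09000.
Normalizing constant = 0.48167; the posterior for Urn 4 is its product over the sum, 0.09000/0.48167 = 0.187.

Posterior probability ≈ 0.187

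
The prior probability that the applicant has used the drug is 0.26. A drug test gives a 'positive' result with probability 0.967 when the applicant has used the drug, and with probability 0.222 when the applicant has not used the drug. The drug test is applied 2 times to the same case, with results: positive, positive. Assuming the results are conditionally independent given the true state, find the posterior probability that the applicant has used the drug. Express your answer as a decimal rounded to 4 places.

Let H be the event that the applicant has used the drug; start with P(H) = 0.26. P('positive'|H) = 0.967, P('positive'|¬H) = 0.222.
Update on result 1 ('positive'): P(H) ← 0.967·0.2600 / (0.967·0.2600 + 0.222·0.7400) = 0.25142/0.41570 = 0.6048.
Update on result 2 ('positive'): P(H) ← 0.967·0.6048 / (0.967·0.6048 + 0.222·0.3952) = 0.58485/0.67258 = 0.8696.

Posterior P(H) ≈ 0.8696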